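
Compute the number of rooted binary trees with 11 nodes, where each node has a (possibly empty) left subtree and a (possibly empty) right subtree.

Binary trees (left/right distinguished) on n nodes are counted by C_n; here n = 11.
C_11 = 58786.

58786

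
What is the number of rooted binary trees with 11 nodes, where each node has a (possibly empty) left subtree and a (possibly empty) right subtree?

58786

There are C_n binary search tree shapes on n keys; with n = 11 that is C_11.
C_11 = C(22,11)/12 = 705432/12 = 58786.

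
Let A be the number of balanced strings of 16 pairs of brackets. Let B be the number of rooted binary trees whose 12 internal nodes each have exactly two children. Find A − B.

35149658

A balanced arrangement of 16 bracket pairs is a Dyck word of semilength 16, so the count is C_16. So A = C_16 = 35357670.
Full binary trees with n internal nodes are counted by C_n; here n = 12. So B = C_12 = 208012.
A − B = 35357670 − 208012 = 35149658.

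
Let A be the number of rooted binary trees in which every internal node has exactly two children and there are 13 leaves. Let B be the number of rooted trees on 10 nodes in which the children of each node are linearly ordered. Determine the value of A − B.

203150

Full binary trees with 13 leaves have 13−1 = 12 internal nodes, so there are C_12 of them. So A = C_12 = 208012.
Rooted ordered (plane) trees on m nodes have m−1 edges and are counted by C_{m−1}; m = 10 gives C_9. So B = C_9 = 4862.
A − B = 208012 − 4862 = 203150.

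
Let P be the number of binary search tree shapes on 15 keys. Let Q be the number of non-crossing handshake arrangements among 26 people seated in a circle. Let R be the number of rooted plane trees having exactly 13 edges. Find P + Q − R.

9694845

Binary trees (left/right distinguished) on n nodes are counted by C_n; here n = 15. So P = C_15 = 9694845.
Non-crossing handshake pairings of 2n people are counted by C_n; 26 people gives n = 13. So Q = C_13 = 742900.
Rooted ordered trees with n edges are counted by C_n; here n = 13. So R = C_13 = 742900.
P + Q − R = 9694845 + 742900 − 742900 = 9694845.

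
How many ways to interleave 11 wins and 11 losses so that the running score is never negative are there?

Reading a vote for the leader as '(' and for the other as ')' turns such a sequence into a balanced string of 11 pairs, so the count is C_11.
C_11 = C(22,11)/12 = 705432/12 = 58786.

58786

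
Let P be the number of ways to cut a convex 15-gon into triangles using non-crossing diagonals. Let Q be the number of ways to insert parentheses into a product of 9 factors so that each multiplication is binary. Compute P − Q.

741470

Triangulations of a convex m-gon are counted by C_{m−2}; with m = 15 this is C_13. So P = C_13 = 742900.
Bracketing 9 factors into binary products is counted by C_{9−1} = C_8. So Q = C_8 = 1430.
P − Q = 742900 − 1430 = 741470.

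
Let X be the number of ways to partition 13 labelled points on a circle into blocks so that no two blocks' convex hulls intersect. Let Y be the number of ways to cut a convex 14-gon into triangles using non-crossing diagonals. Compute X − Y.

The non-crossing partitions of [13] form a lattice of size C_13. So X = C_13 = 742900.
Triangulations of a convex m-gon are counted by C_{m−2}; with m = 14 this is C_12. So Y = C_12 = 208012.
X − Y = 742900 − 208012 = 534888.

534888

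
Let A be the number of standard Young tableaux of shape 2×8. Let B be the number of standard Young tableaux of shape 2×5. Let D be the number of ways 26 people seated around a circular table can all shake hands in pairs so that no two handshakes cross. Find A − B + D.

By the hook-length formula (or a Dyck-path bijection), SYT of shape 2×8 number C_8. So A = C_8 = 1430.
Standard Young tableaux of shape 2×n are counted by C_n; here n = 5. So B = C_5 = 42.
With 26 = 2·13 people, non-crossing handshake pairings are non-crossing perfect matchings on a circle, counted by C_13. So D = C_13 = 742900.
A − B + D = 1430 − 42 + 742900 = 744288.

744288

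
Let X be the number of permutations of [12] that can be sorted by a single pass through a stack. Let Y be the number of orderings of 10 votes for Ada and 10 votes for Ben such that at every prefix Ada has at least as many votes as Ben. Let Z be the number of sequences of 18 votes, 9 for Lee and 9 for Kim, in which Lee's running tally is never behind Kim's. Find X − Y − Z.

186354

By Knuth's characterisation, the stack-sortable permutations of length 12 are the 231-avoiders, numbering C_12. So X = C_12 = 208012.
Reading a vote for the leader as '(' and for the other as ')' turns such a sequence into a balanced string of 10 pairs, so the count is C_10. So Y = C_10 = 16796.
Ballot sequences with n votes each where one side never trails are Dyck words, counted by C_n; here n = 9. So Z = C_9 = 4862.
X − Y − Z = 208012 − 16796 − 4862 = 186354.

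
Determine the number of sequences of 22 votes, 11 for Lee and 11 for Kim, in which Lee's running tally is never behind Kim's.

58786

Reading a vote for the leader as '(' and for the other as ')' turns such a sequence into a balanced string of 11 pairs, so the count is C_11.
C_11 = C_10 · 2(2·10+1)/(10+2) = 16796 · 42/12 = 58786.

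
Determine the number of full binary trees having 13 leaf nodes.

208012

A full binary tree with L leaves has L−1 internal nodes and is counted by C_{L−1}; L = 13 gives C_12.
C_12 = C_11 · 2(2·11+1)/(11+2) = 58786 · 46/13 = 208012.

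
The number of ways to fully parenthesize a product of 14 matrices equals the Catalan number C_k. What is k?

Ways to associate a product of 14 factors correspond to binary trees on 14 leaves, so the count is C_13.

13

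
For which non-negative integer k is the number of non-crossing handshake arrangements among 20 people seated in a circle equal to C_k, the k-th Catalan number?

10

With 20 = 2·10 people, non-crossing handshake pairings are non-crossing perfect matchings on a circle, counted by C_10.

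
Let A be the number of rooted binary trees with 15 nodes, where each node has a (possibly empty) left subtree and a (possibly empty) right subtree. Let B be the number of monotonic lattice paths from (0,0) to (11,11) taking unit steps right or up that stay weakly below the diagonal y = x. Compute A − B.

Rooted binary trees with 15 nodes (each child slot possibly empty) number C_15. So A = C_15 = 9694845.
Sub-diagonal monotone paths from (0,0) to (11,11) biject with Dyck paths of semilength 11, giving C_11. So B = C_11 = 58786.
A − B = 9694845 − 58786 = 9636059.

9636059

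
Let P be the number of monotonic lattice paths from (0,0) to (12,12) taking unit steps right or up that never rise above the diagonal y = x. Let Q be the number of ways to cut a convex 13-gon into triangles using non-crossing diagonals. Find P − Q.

Monotone paths in an n×n grid that stay weakly below the diagonal are counted by C_n; here n = 12. So P = C_12 = 208012.
A convex 13-gon is triangulated into 11 triangles, and the number of such triangulations is the Catalan number C_{13−2} = C_11. So Q = C_11 = 58786.
P − Q = 208012 − 58786 = 149226.

149226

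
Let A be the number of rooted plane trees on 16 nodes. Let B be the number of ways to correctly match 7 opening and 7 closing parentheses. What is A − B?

Rooted ordered (plane) trees on m nodes have m−1 edges and are counted by C_{m−1}; m = 16 gives C_15. So A = C_15 = 9694845.
A balanced arrangement of 7 bracket pairs is a Dyck word of semilength 7, so the count is C_7. So B = C_7 = 429.
A − B = 9694845 − 429 = 9694416.

9694416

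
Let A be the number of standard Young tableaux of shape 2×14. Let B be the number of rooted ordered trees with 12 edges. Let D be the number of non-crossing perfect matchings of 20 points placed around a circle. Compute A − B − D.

2449632

Standard Young tableaux of shape 2×n are counted by C_n; here n = 14. So A = C_14 = 2674440.
A rooted plane tree with 12 edges has 13 nodes, and the count is C_12. So B = C_12 = 208012.
Pairing 20 circle points by 10 non-crossing chords gives C_10 matchings. So D = C_10 = 16796.
A − B − D = 2674440 − 208012 − 16796 = 2449632.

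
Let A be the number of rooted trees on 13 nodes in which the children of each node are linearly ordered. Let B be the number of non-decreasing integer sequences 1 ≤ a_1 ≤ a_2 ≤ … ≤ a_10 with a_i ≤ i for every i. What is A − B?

191216

A rooted plane tree on 13 nodes has 12 edges, and such trees are counted by C_12. So A = C_12 = 208012.
Weakly increasing sequences with a_i ≤ i biject with Dyck paths of semilength 10, so there are C_10. So B = C_10 = 16796.
A − B = 208012 − 16796 = 191216.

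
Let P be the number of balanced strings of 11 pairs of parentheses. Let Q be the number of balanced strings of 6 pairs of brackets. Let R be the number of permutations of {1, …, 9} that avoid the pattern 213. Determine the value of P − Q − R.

53792

Balanced strings of n pairs of brackets are counted by C_n; here n = 11. So P = C_11 = 58786.
A balanced arrangement of 6 bracket pairs is a Dyck word of semilength 6, so the count is C_6. So Q = C_6 = 132.
Permutations of [n] avoiding any single length-3 pattern are counted by C_n; here n = 9. So R = C_9 = 4862.
P − Q − R = 58786 − 132 − 4862 = 53792.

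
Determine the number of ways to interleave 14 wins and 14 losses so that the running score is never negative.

2674440

Reading a vote for the leader as '(' and for the other as ')' turns such a sequence into a balanced string of 14 pairs, so the count is C_14.
C_14 = C(28,14)/15 = 40116600/15 = 2674440.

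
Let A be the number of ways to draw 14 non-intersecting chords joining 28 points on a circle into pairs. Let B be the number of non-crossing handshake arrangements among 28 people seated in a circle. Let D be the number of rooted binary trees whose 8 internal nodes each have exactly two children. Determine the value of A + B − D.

Non-crossing perfect matchings of 2n points on a circle are counted by C_n; with 28 points, n = 14. So A = C_14 = 2674440.
With 28 = 2·14 people, non-crossing handshake pairings are non-crossing perfect matchings on a circle, counted by C_14. So B = C_14 = 2674440.
Full binary trees with n internal nodes are counted by C_n; here n = 8. So D = C_8 = 1430.
A + B − D = 2674440 + 2674440 − 1430 = 5347450.

5347450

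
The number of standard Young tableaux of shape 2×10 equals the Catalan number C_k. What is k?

By the hook-length formula (or a Dyck-path bijection), SYT of shape 2×10 number C_10.

10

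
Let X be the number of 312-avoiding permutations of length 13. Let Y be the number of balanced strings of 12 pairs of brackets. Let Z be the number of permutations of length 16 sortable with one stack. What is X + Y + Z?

For any fixed pattern of length 3, the pattern-avoiding permutations of [13] number C_13. So X = C_13 = 742900.
With 12 pairs the number of balanced bracket strings is the Catalan number C_12. So Y = C_12 = 208012.
By Knuth's characterisation, the stack-sortable permutations of length 16 are the 231-avoiders, numbering C_16. So Z = C_16 = 35357670.
X + Y + Z = 742900 + 208012 + 35357670 = 36308582.

36308582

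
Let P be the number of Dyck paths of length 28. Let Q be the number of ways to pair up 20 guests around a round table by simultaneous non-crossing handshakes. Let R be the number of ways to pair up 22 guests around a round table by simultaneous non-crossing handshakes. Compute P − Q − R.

Dyck paths of semilength n (length 2n) are counted by C_n; here n = 14. So P = C_14 = 2674440.
With 20 = 2·10 people, non-crossing handshake pairings are non-crossing perfect matchings on a circle, counted by C_10. So Q = C_10 = 16796.
Non-crossing handshake pairings of 2n people are counted by C_n; 22 people gives n = 11. So R = C_11 = 58786.
P − Q − R = 2674440 − 16796 − 58786 = 2598858.

2598858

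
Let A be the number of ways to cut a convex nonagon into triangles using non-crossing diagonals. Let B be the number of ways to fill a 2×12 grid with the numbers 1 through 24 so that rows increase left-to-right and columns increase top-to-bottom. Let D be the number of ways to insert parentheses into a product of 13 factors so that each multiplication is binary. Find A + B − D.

A convex 9-gon is triangulated into 7 triangles, and the number of such triangulations is the Catalan number C_{9−2} = C_7. So A = C_7 = 429.
By the hook-length formula (or a Dyck-path bijection), SYT of shape 2×12 number C_12. So B = C_12 = 208012.
Ways to associate a product of 13 factors correspond to binary trees on 13 leaves, so the count is C_12. So D = C_12 = 208012.
A + B − D = 429 + 208012 − 208012 = 429.

429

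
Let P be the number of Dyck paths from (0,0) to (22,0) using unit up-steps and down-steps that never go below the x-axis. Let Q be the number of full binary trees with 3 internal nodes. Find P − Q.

A Dyck path with 11 up-steps and 11 down-steps has semilength 11, so there are C_11 of them. So P = C_11 = 58786.
Full binary trees with n internal nodes are counted by C_n; here n = 3. So Q = C_3 = 5.
P − Q = 58786 − 5 = 58781.

58781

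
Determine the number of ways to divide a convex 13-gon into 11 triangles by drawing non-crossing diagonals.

Triangulations of a convex m-gon are counted by C_{m−2}; with m = 13 this is C_11.
C_11 = C_10 · 2(2·10+1)/(10+2) = 16796 · 42/12 = 58786.

58786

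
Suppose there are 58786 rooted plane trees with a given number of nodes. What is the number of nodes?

Rooted ordered trees on m nodes are counted by C_{m−1}, and C_11 = 58786.
So the index is 11, and the number of nodes is 11 + 1 = 12.

12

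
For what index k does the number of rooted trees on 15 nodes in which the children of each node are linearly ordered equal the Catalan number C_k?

14

Rooted ordered (plane) trees on m nodes have m−1 edges and are counted by C_{m−1}; m = 15 gives C_14.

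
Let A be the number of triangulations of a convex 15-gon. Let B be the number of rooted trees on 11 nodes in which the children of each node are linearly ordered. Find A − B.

726104

A convex 15-gon is triangulated into 13 triangles, and the number of such triangulations is the Catalan number C_{15−2} = C_13. So A = C_13 = 742900.
Rooted ordered (plane) trees on m nodes have m−1 edges and are counted by C_{m−1}; m = 11 gives C_10. So B = C_10 = 16796.
A − B = 742900 − 16796 = 726104.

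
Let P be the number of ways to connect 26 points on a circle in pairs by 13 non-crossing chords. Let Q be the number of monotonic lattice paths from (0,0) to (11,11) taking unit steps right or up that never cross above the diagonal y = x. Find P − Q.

684114

Pairing 26 circle points by 13 non-crossing chords gives C_13 matchings. So P = C_13 = 742900.
Monotone paths in an n×n grid that stay weakly below the diagonal are counted by C_n; here n = 11. So Q = C_11 = 58786.
P − Q = 742900 − 58786 = 684114.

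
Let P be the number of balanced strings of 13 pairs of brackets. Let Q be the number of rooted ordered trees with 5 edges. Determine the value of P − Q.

Balanced strings of n pairs of brackets are counted by C_n; here n = 13. So P = C_13 = 742900.
Rooted ordered trees with n edges are counted by C_n; here n = 5. So Q = C_5 = 42.
P − Q = 742900 − 42 = 742858.

742858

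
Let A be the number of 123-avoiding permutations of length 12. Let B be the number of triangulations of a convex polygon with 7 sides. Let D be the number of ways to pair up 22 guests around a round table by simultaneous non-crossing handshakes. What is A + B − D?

149268

For any fixed pattern of length 3, the pattern-avoiding permutations of [12] number C_12. So A = C_12 = 208012.
Triangulations of a convex m-gon are counted by C_{m−2}; with m = 7 this is C_5. So B = C_5 = 42.
Non-crossing handshake pairings of 2n people are counted by C_n; 22 people gives n = 11. So D = C_11 = 58786.
A + B − D = 208012 + 42 − 58786 = 149268.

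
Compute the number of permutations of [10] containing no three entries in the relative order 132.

16796

For any fixed pattern of length 3, the pattern-avoiding permutations of [10] number C_10.
C_10 = C(20,10)/11 = 184756/11 = 16796.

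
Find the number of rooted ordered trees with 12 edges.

Rooted ordered trees with n edges are counted by C_n; here n = 12.
C_12 = 208012.

208012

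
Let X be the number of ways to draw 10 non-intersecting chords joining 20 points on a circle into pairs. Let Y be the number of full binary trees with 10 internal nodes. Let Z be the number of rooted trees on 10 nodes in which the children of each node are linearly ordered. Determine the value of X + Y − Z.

Non-crossing perfect matchings of 2n points on a circle are counted by C_n; with 20 points, n = 10. So X = C_10 = 16796.
Full binary trees with n internal nodes are counted by C_n; here n = 10. So Y = C_10 = 16796.
Rooted ordered (plane) trees on m nodes have m−1 edges and are counted by C_{m−1}; m = 10 gives C_9. So Z = C_9 = 4862.
X + Y − Z = 16796 + 16796 − 4862 = 28730.

28730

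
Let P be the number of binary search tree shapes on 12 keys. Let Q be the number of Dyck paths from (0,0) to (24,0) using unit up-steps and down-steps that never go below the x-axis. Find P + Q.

There are C_n binary search tree shapes on n keys; with n = 12 that is C_12. So P = C_12 = 208012.
A Dyck path with 12 up-steps and 12 down-steps has semilength 12, so there are C_12 of them. So Q = C_12 = 208012.
P + Q = 208012 + 208012 = 416024.

416024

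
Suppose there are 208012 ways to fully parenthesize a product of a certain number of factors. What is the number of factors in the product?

13

Parenthesizations of m factors are counted by C_{m−1}, and C_12 = 208012.
So the index is 12, and the number of factors is 12 + 1 = 13.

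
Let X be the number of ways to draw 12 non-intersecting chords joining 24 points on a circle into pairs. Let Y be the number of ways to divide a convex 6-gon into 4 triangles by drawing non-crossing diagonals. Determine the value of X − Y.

Pairing 24 circle points by 12 non-crossing chords gives C_12 matchings. So X = C_12 = 208012.
The number of triangulations of a 6-gon is the Catalan number C_4 (index = sides − 2). So Y = C_4 = 14.
X − Y = 208012 − 14 = 207998.

207998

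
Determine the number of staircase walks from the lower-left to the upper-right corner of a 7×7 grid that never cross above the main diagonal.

429

Sub-diagonal monotone paths from (0,0) to (7,7) biject with Dyck paths of semilength 7, giving C_7.
C_7 = 429.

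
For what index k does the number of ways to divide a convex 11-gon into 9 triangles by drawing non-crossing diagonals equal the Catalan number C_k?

Triangulations of a convex m-gon are counted by C_{m−2}; with m = 11 this is C_9.

9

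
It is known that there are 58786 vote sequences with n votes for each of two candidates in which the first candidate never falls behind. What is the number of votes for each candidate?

Such ballot sequences with n votes each are counted by C_n, and C_11 = 58786.

11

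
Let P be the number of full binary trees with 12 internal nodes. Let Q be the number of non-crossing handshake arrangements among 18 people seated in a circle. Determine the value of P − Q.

203150

The number of full binary trees on 12 internal nodes is the Catalan number C_12. So P = C_12 = 208012.
With 18 = 2·9 people, non-crossing handshake pairings are non-crossing perfect matchings on a circle, counted by C_9. So Q = C_9 = 4862.
P − Q = 208012 − 4862 = 203150.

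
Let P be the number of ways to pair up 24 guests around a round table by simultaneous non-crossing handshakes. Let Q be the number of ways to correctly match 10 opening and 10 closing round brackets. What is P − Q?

Non-crossing handshake pairings of 2n people are counted by C_n; 24 people gives n = 12. So P = C_12 = 208012.
A balanced arrangement of 10 bracket pairs is a Dyck word of semilength 10, so the count is C_10. So Q = C_10 = 16796.
P − Q = 208012 − 16796 = 191216.

191216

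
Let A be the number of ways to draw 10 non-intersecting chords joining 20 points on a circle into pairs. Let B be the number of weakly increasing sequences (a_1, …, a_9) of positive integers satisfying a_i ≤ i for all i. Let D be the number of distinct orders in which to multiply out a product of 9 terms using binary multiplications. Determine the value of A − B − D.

10504

Pairing 20 circle points by 10 non-crossing chords gives C_10 matchings. So A = C_10 = 16796.
Weakly increasing sequences with a_i ≤ i biject with Dyck paths of semilength 9, so there are C_9. So B = C_9 = 4862.
Ways to associate a product of 9 factors correspond to binary trees on 9 leaves, so the count is C_8. So D = C_8 = 1430.
A − B − D = 16796 − 4862 − 1430 = 10504.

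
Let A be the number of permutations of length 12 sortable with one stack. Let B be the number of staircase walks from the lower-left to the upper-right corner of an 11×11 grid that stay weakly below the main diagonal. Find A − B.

Stack-sortable permutations are exactly the 231-avoiding ones, counted by C_n; here n = 12. So A = C_12 = 208012.
Sub-diagonal monotone paths from (0,0) to (11,11) biject with Dyck paths of semilength 11, giving C_11. So B = C_11 = 58786.
A − B = 208012 − 58786 = 149226.

149226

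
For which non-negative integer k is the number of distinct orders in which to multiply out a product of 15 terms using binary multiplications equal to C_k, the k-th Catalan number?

Parenthesizations of m factors correspond to full binary trees with m leaves, counted by C_{m−1}; m = 15 gives C_14.

14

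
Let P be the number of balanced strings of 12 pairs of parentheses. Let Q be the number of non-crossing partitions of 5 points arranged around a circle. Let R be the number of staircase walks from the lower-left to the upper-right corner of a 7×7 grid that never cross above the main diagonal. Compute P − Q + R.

With 12 pairs the number of balanced bracket strings is the Catalan number C_12. So P = C_12 = 208012.
Non-crossing partitions of an n-element set are counted by C_n; here n = 5. So Q = C_5 = 42.
Monotone paths in an n×n grid that stay weakly below the diagonal are counted by C_n; here n = 7. So R = C_7 = 429.
P − Q + R = 208012 − 42 + 429 = 208399.

208399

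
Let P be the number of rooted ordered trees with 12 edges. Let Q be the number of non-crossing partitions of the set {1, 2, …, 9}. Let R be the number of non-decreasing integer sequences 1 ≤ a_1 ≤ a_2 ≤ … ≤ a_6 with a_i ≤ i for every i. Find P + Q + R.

Rooted ordered trees with n edges are counted by C_n; here n = 12. So P = C_12 = 208012.
Non-crossing partitions of an n-element set are counted by C_n; here n = 9. So Q = C_9 = 4862.
Weakly increasing sequences with a_i ≤ i biject with Dyck paths of semilength 6, so there are C_6. So R = C_6 = 132.
P + Q + R = 208012 + 4862 + 132 = 213006.

213006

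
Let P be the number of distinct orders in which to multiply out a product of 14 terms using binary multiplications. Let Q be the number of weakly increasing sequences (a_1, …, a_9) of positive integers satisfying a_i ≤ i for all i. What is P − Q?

738038

Bracketing 14 factors into binary products is counted by C_{14−1} = C_13. So P = C_13 = 742900.
Such sub-staircase sequences of length n are counted by C_n; here n = 9. So Q = C_9 = 4862.
P − Q = 742900 − 4862 = 738038.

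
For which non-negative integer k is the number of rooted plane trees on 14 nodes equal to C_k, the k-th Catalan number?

13

Rooted ordered (plane) trees on m nodes have m−1 edges and are counted by C_{m−1}; m = 14 gives C_13.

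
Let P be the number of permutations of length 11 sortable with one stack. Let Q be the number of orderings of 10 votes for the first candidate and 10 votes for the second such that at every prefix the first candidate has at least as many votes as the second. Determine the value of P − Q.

By Knuth's characterisation, the stack-sortable permutations of length 11 are the 231-avoiders, numbering C_11. So P = C_11 = 58786.
Ballot sequences with n votes each where one side never trails are Dyck words, counted by C_n; here n = 10. So Q = C_10 = 16796.
P − Q = 58786 − 16796 = 41990.

41990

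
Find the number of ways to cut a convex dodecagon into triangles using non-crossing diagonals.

16796

The number of triangulations of a 12-gon is the Catalan number C_10 (index = sides − 2).
C_10 = C(20,10)/11 = 184756/11 = 16796.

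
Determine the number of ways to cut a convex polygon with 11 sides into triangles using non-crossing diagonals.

4862

Triangulations of a convex m-gon are counted by C_{m−2}; with m = 11 this is C_9.
C_9 = C_8 · 2(2·8+1)/(8+2) = 1430 · 34/10 = 4862.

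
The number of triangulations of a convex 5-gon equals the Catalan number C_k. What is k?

3

A convex 5-gon is triangulated into 3 triangles, and the number of such triangulations is the Catalan number C_{5−2} = C_3.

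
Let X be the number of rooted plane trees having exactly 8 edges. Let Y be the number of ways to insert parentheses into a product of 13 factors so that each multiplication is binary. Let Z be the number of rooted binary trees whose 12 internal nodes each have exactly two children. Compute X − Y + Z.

A rooted plane tree with 8 edges has 9 nodes, and the count is C_8. So X = C_8 = 1430.
Parenthesizations of m factors correspond to full binary trees with m leaves, counted by C_{m−1}; m = 13 gives C_12. So Y = C_12 = 208012.
The number of full binary trees on 12 internal nodes is the Catalan number C_12. So Z = C_12 = 208012.
X − Y + Z = 1430 − 208012 + 208012 = 1430.

1430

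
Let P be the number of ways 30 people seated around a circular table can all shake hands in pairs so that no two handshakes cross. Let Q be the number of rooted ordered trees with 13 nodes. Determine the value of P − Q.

9486833

With 30 = 2·15 people, non-crossing handshake pairings are non-crossing perfect matchings on a circle, counted by C_15. So P = C_15 = 9694845.
Rooted ordered (plane) trees on m nodes have m−1 edges and are counted by C_{m−1}; m = 13 gives C_12. So Q = C_12 = 208012.
P − Q = 9694845 − 208012 = 9486833.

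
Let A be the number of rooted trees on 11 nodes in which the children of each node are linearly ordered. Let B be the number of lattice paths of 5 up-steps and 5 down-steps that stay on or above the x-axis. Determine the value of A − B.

A rooted plane tree on 11 nodes has 10 edges, and such trees are counted by C_10. So A = C_10 = 16796.
Dyck paths of semilength n (length 2n) are counted by C_n; here n = 5. So B = C_5 = 42.
A − B = 16796 − 42 = 16754.

16754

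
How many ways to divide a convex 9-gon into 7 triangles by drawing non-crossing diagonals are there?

Triangulations of a convex m-gon are counted by C_{m−2}; with m = 9 this is C_7.
C_7 = 429.

429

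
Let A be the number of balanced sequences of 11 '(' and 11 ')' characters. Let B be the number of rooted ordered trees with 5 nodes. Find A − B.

58772

Balanced strings of n pairs of brackets are counted by C_n; here n = 11. So A = C_11 = 58786.
Rooted ordered (plane) trees on m nodes have m−1 edges and are counted by C_{m−1}; m = 5 gives C_4. So B = C_4 = 14.
A − B = 58786 − 14 = 58772.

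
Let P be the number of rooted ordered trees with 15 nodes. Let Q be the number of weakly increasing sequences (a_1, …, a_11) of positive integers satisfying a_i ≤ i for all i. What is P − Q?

2615654

A rooted plane tree on 15 nodes has 14 edges, and such trees are counted by C_14. So P = C_14 = 2674440.
Weakly increasing sequences with a_i ≤ i biject with Dyck paths of semilength 11, so there are C_11. So Q = C_11 = 58786.
P − Q = 2674440 − 58786 = 2615654.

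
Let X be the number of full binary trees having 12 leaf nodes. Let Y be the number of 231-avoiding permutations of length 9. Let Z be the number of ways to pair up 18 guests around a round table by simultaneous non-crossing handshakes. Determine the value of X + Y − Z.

A full binary tree with L leaves has L−1 internal nodes and is counted by C_{L−1}; L = 12 gives C_11. So X = C_11 = 58786.
For any fixed pattern of length 3, the pattern-avoiding permutations of [9] number C_9. So Y = C_9 = 4862.
Non-crossing handshake pairings of 2n people are counted by C_n; 18 people gives n = 9. So Z = C_9 = 4862.
X + Y − Z = 58786 + 4862 − 4862 = 58786.

58786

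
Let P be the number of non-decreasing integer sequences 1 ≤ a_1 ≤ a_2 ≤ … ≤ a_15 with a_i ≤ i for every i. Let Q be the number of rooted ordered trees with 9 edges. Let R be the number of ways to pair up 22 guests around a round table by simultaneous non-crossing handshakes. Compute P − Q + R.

Weakly increasing sequences with a_i ≤ i biject with Dyck paths of semilength 15, so there are C_15. So P = C_15 = 9694845.
A rooted plane tree with 9 edges has 10 nodes, and the count is C_9. So Q = C_9 = 4862.
With 22 = 2·11 people, non-crossing handshake pairings are non-crossing perfect matchings on a circle, counted by C_11. So R = C_11 = 58786.
P − Q + R = 9694845 − 4862 + 58786 = 9748769.

9748769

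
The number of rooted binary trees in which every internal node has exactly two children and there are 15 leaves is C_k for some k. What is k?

14

A full binary tree with L leaves has L−1 internal nodes and is counted by C_{L−1}; L = 15 gives C_14.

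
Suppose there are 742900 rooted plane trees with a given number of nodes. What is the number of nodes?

14

Rooted ordered trees on m nodes are counted by C_{m−1}. The Catalan number equal to 742900 is C_13.
So the index is 13, and the number of nodes is 13 + 1 = 14.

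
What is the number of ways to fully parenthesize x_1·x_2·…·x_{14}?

Bracketing 14 factors into binary products is counted by C_{14−1} = C_13.
C_13 = C(26,13)/14 = 10400600/14 = 742900.

742900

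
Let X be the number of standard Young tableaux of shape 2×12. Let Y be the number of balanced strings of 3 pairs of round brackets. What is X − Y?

208007

Standard Young tableaux of shape 2×n are counted by C_n; here n = 12. So X = C_12 = 208012.
A balanced arrangement of 3 bracket pairs is a Dyck word of semilength 3, so the count is C_3. So Y = C_3 = 5.
X − Y = 208012 − 5 = 208007.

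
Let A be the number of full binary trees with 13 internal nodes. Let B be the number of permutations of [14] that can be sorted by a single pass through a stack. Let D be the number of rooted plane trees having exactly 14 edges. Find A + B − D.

742900

Full binary trees with n internal nodes are counted by C_n; here n = 13. So A = C_13 = 742900.
Stack-sortable permutations are exactly the 231-avoiding ones, counted by C_n; here n = 14. So B = C_14 = 2674440.
A rooted plane tree with 14 edges has 15 nodes, and the count is C_14. So D = C_14 = 2674440.
A + B − D = 742900 + 2674440 − 2674440 = 742900.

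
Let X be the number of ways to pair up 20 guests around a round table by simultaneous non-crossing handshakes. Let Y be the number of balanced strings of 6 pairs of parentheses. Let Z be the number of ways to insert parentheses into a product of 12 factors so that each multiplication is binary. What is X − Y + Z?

With 20 = 2·10 people, non-crossing handshake pairings are non-crossing perfect matchings on a circle, counted by C_10. So X = C_10 = 16796.
Balanced strings of n pairs of brackets are counted by C_n; here n = 6. So Y = C_6 = 132.
Bracketing 12 factors into binary products is counted by C_{12−1} = C_11. So Z = C_11 = 58786.
X − Y + Z = 16796 − 132 + 58786 = 75450.

75450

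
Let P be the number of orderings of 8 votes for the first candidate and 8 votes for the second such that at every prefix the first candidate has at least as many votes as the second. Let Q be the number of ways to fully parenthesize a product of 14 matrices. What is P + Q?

Ballot sequences with n votes each where one side never trails are Dyck words, counted by C_n; here n = 8. So P = C_8 = 1430.
Ways to associate a product of 14 factors correspond to binary trees on 14 leaves, so the count is C_13. So Q = C_13 = 742900.
P + Q = 1430 + 742900 = 744330.

744330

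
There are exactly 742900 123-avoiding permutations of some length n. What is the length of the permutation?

Permutations of [n] avoiding a fixed length-3 pattern are counted by C_n, and C_13 = 742900.

13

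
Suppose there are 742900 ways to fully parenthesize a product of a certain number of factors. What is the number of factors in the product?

Parenthesizations of m factors are counted by C_{m−1}. The Catalan number equal to 742900 is C_13.
So the index is 13, and the number of factors is 13 + 1 = 14.

14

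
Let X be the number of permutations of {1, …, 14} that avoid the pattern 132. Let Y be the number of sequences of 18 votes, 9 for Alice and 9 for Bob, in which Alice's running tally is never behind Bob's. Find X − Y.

2669578

For any fixed pattern of length 3, the pattern-avoiding permutations of [14] number C_14. So X = C_14 = 2674440.
Ballot sequences with n votes each where one side never trails are Dyck words, counted by C_n; here n = 9. So Y = C_9 = 4862.
X − Y = 2674440 − 4862 = 2669578.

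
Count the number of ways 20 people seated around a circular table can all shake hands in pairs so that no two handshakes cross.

16796

With 20 = 2·10 people, non-crossing handshake pairings are non-crossing perfect matchings on a circle, counted by C_10.
C_10 = C_9 · 2(2·9+1)/(9+2) = 4862 · 38/11 = 16796.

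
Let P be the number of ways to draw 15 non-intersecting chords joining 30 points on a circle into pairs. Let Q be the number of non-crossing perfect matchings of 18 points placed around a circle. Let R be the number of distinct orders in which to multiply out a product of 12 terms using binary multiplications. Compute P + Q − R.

9640921

Pairing 30 circle points by 15 non-crossing chords gives C_15 matchings. So P = C_15 = 9694845.
Non-crossing perfect matchings of 2n points on a circle are counted by C_n; with 18 points, n = 9. So Q = C_9 = 4862.
Parenthesizations of m factors correspond to full binary trees with m leaves, counted by C_{m−1}; m = 12 gives C_11. So R = C_11 = 58786.
P + Q − R = 9694845 + 4862 − 58786 = 9640921.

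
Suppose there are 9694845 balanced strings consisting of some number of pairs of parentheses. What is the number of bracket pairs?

15

Balanced strings of n bracket-pairs are counted by C_n, and C_15 = 9694845.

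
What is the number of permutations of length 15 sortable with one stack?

Stack-sortable permutations are exactly the 231-avoiding ones, counted by C_n; here n = 15.
C_15 = 9694845.

9694845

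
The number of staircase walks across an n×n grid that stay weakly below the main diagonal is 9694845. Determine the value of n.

Such diagonal-avoiding paths in an n×n grid are counted by C_n; 9694845 = C_15.

15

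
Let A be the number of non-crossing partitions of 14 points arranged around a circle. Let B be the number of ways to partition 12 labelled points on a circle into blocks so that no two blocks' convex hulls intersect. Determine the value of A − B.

The non-crossing partitions of [14] form a lattice of size C_14. So A = C_14 = 2674440.
The non-crossing partitions of [12] form a lattice of size C_12. So B = C_12 = 208012.
A − B = 2674440 − 208012 = 2466428.

2466428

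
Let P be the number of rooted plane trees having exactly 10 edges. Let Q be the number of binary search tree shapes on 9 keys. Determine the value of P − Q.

A rooted plane tree with 10 edges has 11 nodes, and the count is C_10. So P = C_10 = 16796.
Rooted binary trees with 9 nodes (each child slot possibly empty) number C_9. So Q = C_9 = 4862.
P − Q = 16796 − 4862 = 11934.

11934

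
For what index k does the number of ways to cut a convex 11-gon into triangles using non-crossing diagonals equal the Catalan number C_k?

The number of triangulations of an 11-gon is the Catalan number C_9 (index = sides − 2).

9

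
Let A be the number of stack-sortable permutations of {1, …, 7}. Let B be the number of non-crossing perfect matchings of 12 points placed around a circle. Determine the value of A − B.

297

By Knuth's characterisation, the stack-sortable permutations of length 7 are the 231-avoiders, numbering C_7. So A = C_7 = 429.
Pairing 12 circle points by 6 non-crossing chords gives C_6 matchings. So B = C_6 = 132.
A − B = 429 − 132 = 297.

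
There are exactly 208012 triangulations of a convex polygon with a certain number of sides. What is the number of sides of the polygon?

14

Triangulations of a convex m-gon are counted by C_{m−2}, and C_12 = 208012.
So m − 2 = 12, giving m = 14 sides.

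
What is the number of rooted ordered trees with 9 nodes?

1430

Rooted ordered (plane) trees on m nodes have m−1 edges and are counted by C_{m−1}; m = 9 gives C_8.
C_8 = 1430.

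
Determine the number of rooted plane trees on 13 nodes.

Rooted ordered (plane) trees on m nodes have m−1 edges and are counted by C_{m−1}; m = 13 gives C_12.
C_12 = C(24,12)/13 = 2704156/13 = 208012.

208012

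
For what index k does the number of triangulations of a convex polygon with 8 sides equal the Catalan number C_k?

6

Triangulations of a convex m-gon are counted by C_{m−2}; with m = 8 this is C_6.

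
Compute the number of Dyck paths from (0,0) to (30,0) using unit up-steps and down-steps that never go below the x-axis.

9694845

Paths of 15 up- and 15 down-steps that never dip below the axis are Dyck paths; their count is C_15.
C_15 = C(30,15)/16 = 155117520/16 = 9694845.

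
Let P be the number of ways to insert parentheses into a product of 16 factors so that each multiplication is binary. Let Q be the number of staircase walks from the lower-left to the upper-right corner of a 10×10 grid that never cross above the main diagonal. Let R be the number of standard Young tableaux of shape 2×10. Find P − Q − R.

9661253

Ways to associate a product of 16 factors correspond to binary trees on 16 leaves, so the count is C_15. So P = C_15 = 9694845.
Sub-diagonal monotone paths from (0,0) to (10,10) biject with Dyck paths of semilength 10, giving C_10. So Q = C_10 = 16796.
By the hook-length formula (or a Dyck-path bijection), SYT of shape 2×10 number C_10. So R = C_10 = 16796.
P − Q − R = 9694845 − 16796 − 16796 = 9661253.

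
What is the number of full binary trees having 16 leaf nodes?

Full binary trees with 16 leaves have 16−1 = 15 internal nodes, so there are C_15 of them.
C_15 = C(30,15)/16 = 155117520/16 = 9694845.

9694845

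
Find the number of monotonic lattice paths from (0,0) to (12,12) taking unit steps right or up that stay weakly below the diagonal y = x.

208012

Sub-diagonal monotone paths from (0,0) to (12,12) biject with Dyck paths of semilength 12, giving C_12.
C_12 = 208012.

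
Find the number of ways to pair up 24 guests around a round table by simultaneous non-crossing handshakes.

208012

Non-crossing handshake pairings of 2n people are counted by C_n; 24 people gives n = 12.
C_12 = C_11 · 2(2·11+1)/(11+2) = 58786 · 46/13 = 208012.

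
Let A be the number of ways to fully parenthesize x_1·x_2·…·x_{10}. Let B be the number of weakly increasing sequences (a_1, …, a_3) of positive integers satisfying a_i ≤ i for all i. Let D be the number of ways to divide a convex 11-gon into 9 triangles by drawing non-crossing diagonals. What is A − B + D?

9719

Ways to associate a product of 10 factors correspond to binary trees on 10 leaves, so the count is C_9. So A = C_9 = 4862.
Weakly increasing sequences with a_i ≤ i biject with Dyck paths of semilength 3, so there are C_3. So B = C_3 = 5.
Triangulations of a convex m-gon are counted by C_{m−2}; with m = 11 this is C_9. So D = C_9 = 4862.
A − B + D = 4862 − 5 + 4862 = 9719.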